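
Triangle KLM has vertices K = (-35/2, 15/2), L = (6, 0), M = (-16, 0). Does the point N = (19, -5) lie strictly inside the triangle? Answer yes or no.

Barycentric coordinates of N: (-2/3, 17/11, 4/33).
The three coordinates are negative, positive, positive; a point is interior exactly when all three are positive.

no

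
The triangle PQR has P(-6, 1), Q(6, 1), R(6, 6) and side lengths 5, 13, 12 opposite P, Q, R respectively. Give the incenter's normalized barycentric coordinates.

(1/6, 13/30, 2/5)

The incenter has barycentric coordinates proportional to the opposite side lengths: (5 : 13 : 12).
Normalizing by 5+13+12 = 30 gives (1/6, 13/30, 2/5).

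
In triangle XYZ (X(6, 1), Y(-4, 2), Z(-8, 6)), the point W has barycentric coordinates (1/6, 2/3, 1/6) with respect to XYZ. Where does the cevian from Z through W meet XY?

Line ZW meets XY where the Z-coordinate vanishes; zeroing W's Z-weight and renormalizing leaves X, Y-weights 1/6 : 2/3 → (1/5, 4/5).
So V = (1/5)·X + (4/5)·Y = (-2, 9/5).

(-2, 9/5)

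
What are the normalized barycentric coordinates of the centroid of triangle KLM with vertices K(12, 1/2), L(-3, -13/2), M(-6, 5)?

(1/3, 1/3, 1/3)

The centroid is the average of the vertices, so each weight is 1/3.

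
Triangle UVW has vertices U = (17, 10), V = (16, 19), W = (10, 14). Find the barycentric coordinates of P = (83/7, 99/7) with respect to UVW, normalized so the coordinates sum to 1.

(1/7, 1/7, 5/7)

Signed area of the reference triangle: [UVW] = ½·(17·(19−14) + 16·(14−10) + 10·(10−19)) = ½·(85 + 64 − 90) = 59/2.
[PVW] = ½·((83/7)·(19−14) + 16·(14−(99/7)) + 10·(99/7−19)) = ½·(415/7 − 16/7 − 340/7) = 59/14, so the U-coordinate is (59/14)/(59/2) = 1/7.
[UPW] = ½·(17·(99/7−14) + (83/7)·(14−10) + 10·(10−(99/7))) = ½·(17/7 + 332/7 − 290/7) = 59/14, so the V-coordinate is 1/7.
[UVP] = ½·(17·(19−(99/7)) + 16·(99/7−10) + (83/7)·(10−19)) = ½·(578/7 + 464/7 − 747/7) = 295/14, so the W-coordinate is 5/7.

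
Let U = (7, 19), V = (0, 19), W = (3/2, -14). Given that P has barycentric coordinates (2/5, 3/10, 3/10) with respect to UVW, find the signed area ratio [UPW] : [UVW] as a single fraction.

3/10

The signed ratio [UPW]/[UVW] equals the barycentric coordinate of P at vertex V, which is 3/10.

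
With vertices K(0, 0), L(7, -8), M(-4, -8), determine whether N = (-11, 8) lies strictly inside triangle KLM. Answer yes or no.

no

Barycentric coordinates of N: (2, -15/11, 4/11).
The three coordinates are positive, negative, positive; a point is interior exactly when all three are positive.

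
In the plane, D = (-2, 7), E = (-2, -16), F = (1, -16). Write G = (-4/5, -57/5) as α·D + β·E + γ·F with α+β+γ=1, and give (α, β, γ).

(1/5, 2/5, 2/5)

Signed area of the reference triangle: [DEF] = ½·((-2)·(-16−(-16)) + (-2)·(-16−7) + 1·(7−(-16))) = ½·(0 + 46 + 23) = 69/2.
[GEF] = ½·((-4/5)·(-16−(-16)) + (-2)·(-16−(-57/5)) + 1·(-57/5−(-16))) = ½·(0 + 46/5 + 23/5) = 69/10, so the D-coordinate is (69/10)/(69/2) = 1/5.
[DGF] = ½·((-2)·(-57/5−(-16)) + (-4/5)·(-16−7) + 1·(7−(-57/5))) = ½·(-46/5 + 92/5 + 92/5) = 69/5, so the E-coordinate is 2/5.
[DEG] = ½·((-2)·(-16−(-57/5)) + (-2)·(-57/5−7) + (-4/5)·(7−(-16))) = ½·(46/5 + 184/5 − 92/5) = 69/5, so the F-coordinate is 2/5.
Check: 1/5 + 2/5 + 2/5 = 1.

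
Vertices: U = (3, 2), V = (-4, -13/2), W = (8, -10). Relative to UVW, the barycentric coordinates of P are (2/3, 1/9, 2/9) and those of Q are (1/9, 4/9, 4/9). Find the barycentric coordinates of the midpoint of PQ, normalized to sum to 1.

Since both coordinate triples sum to 1, the midpoint's barycentrics are the componentwise average.
(2/3+1/9)/2 = 7/18; similarly 5/18 and 1/3.

(7/18, 5/18, 1/3)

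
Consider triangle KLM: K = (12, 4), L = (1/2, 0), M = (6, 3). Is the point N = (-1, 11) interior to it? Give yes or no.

no

Barycentric coordinates of N: (-26/5, -22/5, 53/5).
The three coordinates are negative, negative, positive; a point is interior exactly when all three are positive.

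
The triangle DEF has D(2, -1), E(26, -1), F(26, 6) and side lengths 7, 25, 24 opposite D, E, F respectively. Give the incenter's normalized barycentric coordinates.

(1/8, 25/56, 3/7)

The incenter has barycentric coordinates proportional to the opposite side lengths: (7 : 25 : 24).
Normalizing by 7+25+24 = 56 gives (1/8, 25/56, 3/7).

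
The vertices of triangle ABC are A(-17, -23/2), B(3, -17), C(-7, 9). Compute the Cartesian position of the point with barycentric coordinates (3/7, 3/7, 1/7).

P = (3/7)·A + (3/7)·B + (1/7)·C.
x-coordinate: (3/7)·(-17) + (3/7)·3 + (1/7)·(-7) = -7.
y-coordinate: (3/7)·(-23/2) + (3/7)·(-17) + (1/7)·9 = -153/14.

(-7, -153/14)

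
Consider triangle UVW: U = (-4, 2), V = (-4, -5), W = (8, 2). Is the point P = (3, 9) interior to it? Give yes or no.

Barycentric coordinates of P: (17/12, -1, 7/12).
The three coordinates are positive, negative, positive; a point is interior exactly when all three are positive.

no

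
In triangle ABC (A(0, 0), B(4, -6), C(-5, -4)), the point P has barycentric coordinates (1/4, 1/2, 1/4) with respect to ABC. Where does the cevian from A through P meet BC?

Line AP meets BC where the A-coordinate vanishes; zeroing P's A-weight and renormalizing leaves B, C-weights 1/2 : 1/4 → (2/3, 1/3).
So Q = (2/3)·B + (1/3)·C = (1, -16/3).

(1, -16/3)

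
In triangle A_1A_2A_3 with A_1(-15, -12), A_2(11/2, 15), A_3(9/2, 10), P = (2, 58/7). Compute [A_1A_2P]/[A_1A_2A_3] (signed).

4/7

[A_1A_2A_3] = ½·((-15)·(15−10) + (11/2)·(10−(-12)) + (9/2)·(-12−15)) = ½·(-75 + 121 − 243/2) = -151/4.
[A_1A_2P] = ½·((-15)·(15−(58/7)) + (11/2)·(58/7−(-12)) + 2·(-12−15)) = ½·(-705/7 + 781/7 − 54) = -151/7, so the ratio is (-151/7)/(-151/4) = 4/7.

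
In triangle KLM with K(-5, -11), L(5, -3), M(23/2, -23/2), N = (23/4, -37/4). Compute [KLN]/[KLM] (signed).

1/2

[KLM] = ½·((-5)·(-3−(-23/2)) + 5·(-23/2−(-11)) + (23/2)·(-11−(-3))) = ½·(-85/2 − 5/2 − 92) = -137/2.
[KLN] = ½·((-5)·(-3−(-37/4)) + 5·(-37/4−(-11)) + (23/4)·(-11−(-3))) = ½·(-125/4 + 35/4 − 46) = -137/4, so the ratio is (-137/4)/(-137/2) = 1/2.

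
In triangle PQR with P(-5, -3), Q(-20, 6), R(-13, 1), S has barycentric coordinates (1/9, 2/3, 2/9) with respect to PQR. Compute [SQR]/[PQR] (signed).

1/9

The signed ratio [SQR]/[PQR] equals the barycentric coordinate of S at vertex P, which is 1/9.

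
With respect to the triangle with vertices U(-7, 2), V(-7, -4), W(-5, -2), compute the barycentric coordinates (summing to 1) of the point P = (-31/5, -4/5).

Signed area of the reference triangle: [UVW] = ½·((-7)·(-4−(-2)) + (-7)·(-2−2) + (-5)·(2−(-4))) = ½·(14 + 28 − 30) = 6.
[PVW] = ½·((-31/5)·(-4−(-2)) + (-7)·(-2−(-4/5)) + (-5)·(-4/5−(-4))) = ½·(62/5 + 42/5 − 16) = 12/5, so the U-coordinate is (12/5)/6 = 2/5.
[UPW] = ½·((-7)·(-4/5−(-2)) + (-31/5)·(-2−2) + (-5)·(2−(-4/5))) = ½·(-42/5 + 124/5 − 14) = 6/5, so the V-coordinate is 1/5.
[UVP] = ½·((-7)·(-4−(-4/5)) + (-7)·(-4/5−2) + (-31/5)·(2−(-4))) = ½·(112/5 + 98/5 − 186/5) = 12/5, so the W-coordinate is 2/5.

(2/5, 1/5, 2/5)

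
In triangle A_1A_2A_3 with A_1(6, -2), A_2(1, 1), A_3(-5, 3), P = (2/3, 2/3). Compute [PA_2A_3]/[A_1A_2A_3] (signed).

1/3

[A_1A_2A_3] = ½·(6·(1−3) + 1·(3−(-2)) + (-5)·(-2−1)) = ½·(-12 + 5 + 15) = 4.
[PA_2A_3] = ½·((2/3)·(1−3) + 1·(3−(2/3)) + (-5)·(2/3−1)) = ½·(-4/3 + 7/3 + 5/3) = 4/3, so the ratio is (4/3)/4 = 1/3.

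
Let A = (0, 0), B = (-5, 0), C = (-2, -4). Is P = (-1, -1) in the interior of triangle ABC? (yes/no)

yes

Barycentric coordinates of P: (13/20, 1/10, 1/4).
The three coordinates are positive, positive, positive; a point is interior exactly when all three are positive.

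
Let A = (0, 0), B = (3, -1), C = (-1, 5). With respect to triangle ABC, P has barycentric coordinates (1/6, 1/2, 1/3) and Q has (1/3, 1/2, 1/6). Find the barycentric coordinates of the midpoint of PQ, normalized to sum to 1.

(1/4, 1/2, 1/4)

Since both coordinate triples sum to 1, the midpoint's barycentrics are the componentwise average.
(1/6+1/3)/2 = 1/4; similarly 1/2 and 1/4.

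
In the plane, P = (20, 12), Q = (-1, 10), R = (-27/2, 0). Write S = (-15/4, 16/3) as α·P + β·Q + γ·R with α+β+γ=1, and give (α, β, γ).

Signed area of the reference triangle: [PQR] = ½·(20·(10−0) + (-1)·(0−12) + (-27/2)·(12−10)) = ½·(200 + 12 − 27) = 185/2.
[SQR] = ½·((-15/4)·(10−0) + (-1)·(0−(16/3)) + (-27/2)·(16/3−10)) = ½·(-75/2 + 16/3 + 63) = 185/12, so the P-coordinate is (185/12)/(185/2) = 1/6.
[PSR] = ½·(20·(16/3−0) + (-15/4)·(0−12) + (-27/2)·(12−(16/3))) = ½·(320/3 + 45 − 90) = 185/6, so the Q-coordinate is 1/3.
[PQS] = ½·(20·(10−(16/3)) + (-1)·(16/3−12) + (-15/4)·(12−10)) = ½·(280/3 + 20/3 − 15/2) = 185/4, so the R-coordinate is 1/2.
Check: 1/6 + 1/3 + 1/2 = 1.

(1/6, 1/3, 1/2)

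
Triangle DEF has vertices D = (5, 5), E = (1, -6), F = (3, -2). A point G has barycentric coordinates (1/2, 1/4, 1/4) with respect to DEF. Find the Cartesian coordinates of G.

(7/2, 1/2)

G = (1/2)·D + (1/4)·E + (1/4)·F.
x-coordinate: (1/2)·5 + (1/4)·1 + (1/4)·3 = 7/2.
y-coordinate: (1/2)·5 + (1/4)·(-6) + (1/4)·(-2) = 1/2.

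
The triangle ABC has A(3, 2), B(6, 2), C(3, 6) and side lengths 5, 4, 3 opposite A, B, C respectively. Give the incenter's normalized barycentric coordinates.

The incenter has barycentric coordinates proportional to the opposite side lengths: (5 : 4 : 3).
Normalizing by 5+4+3 = 12 gives (5/12, 1/3, 1/4).

(5/12, 1/3, 1/4)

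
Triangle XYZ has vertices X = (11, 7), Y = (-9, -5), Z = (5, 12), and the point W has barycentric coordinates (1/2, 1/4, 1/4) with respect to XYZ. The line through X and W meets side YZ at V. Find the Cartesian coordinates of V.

Line XW meets YZ where the X-coordinate vanishes; zeroing W's X-weight and renormalizing leaves Y, Z-weights 1/4 : 1/4 → (1/2, 1/2).
So V = (1/2)·Y + (1/2)·Z = (-2, 7/2).

(-2, 7/2)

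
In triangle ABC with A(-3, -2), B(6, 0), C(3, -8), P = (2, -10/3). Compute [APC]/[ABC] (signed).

1/3

[ABC] = ½·((-3)·(0−(-8)) + 6·(-8−(-2)) + 3·(-2−0)) = ½·(-24 − 36 − 6) = -33.
[APC] = ½·((-3)·(-10/3−(-8)) + 2·(-8−(-2)) + 3·(-2−(-10/3))) = ½·(-14 − 12 + 4) = -11, so the ratio is (-11)/(-33) = 1/3.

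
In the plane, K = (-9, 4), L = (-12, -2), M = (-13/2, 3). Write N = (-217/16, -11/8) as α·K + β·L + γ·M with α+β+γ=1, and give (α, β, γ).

Signed area of the reference triangle: [KLM] = ½·((-9)·(-2−3) + (-12)·(3−4) + (-13/2)·(4−(-2))) = ½·(45 + 12 − 39) = 9.
[NLM] = ½·((-217/16)·(-2−3) + (-12)·(3−(-11/8)) + (-13/2)·(-11/8−(-2))) = ½·(1085/16 − 105/2 − 65/16) = 45/8, so the K-coordinate is (45/8)/9 = 5/8.
[KNM] = ½·((-9)·(-11/8−3) + (-217/16)·(3−4) + (-13/2)·(4−(-11/8))) = ½·(315/8 + 217/16 − 559/16) = 9, so the L-coordinate is 1.
[KLN] = ½·((-9)·(-2−(-11/8)) + (-12)·(-11/8−4) + (-217/16)·(4−(-2))) = ½·(45/8 + 129/2 − 651/8) = -45/8, so the M-coordinate is -5/8.

(5/8, 1, -5/8)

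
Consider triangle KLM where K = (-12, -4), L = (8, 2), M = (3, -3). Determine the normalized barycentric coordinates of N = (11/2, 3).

Signed area of the reference triangle: [KLM] = ½·((-12)·(2−(-3)) + 8·(-3−(-4)) + 3·(-4−2)) = ½·(-60 + 8 − 18) = -35.
[NLM] = ½·((11/2)·(2−(-3)) + 8·(-3−3) + 3·(3−2)) = ½·(55/2 − 48 + 3) = -35/4, so the K-coordinate is (-35/4)/(-35) = 1/4.
[KNM] = ½·((-12)·(3−(-3)) + (11/2)·(-3−(-4)) + 3·(-4−3)) = ½·(-72 + 11/2 − 21) = -175/4, so the L-coordinate is 5/4.
[KLN] = ½·((-12)·(2−3) + 8·(3−(-4)) + (11/2)·(-4−2)) = ½·(12 + 56 − 33) = 35/2, so the M-coordinate is -1/2.

(1/4, 5/4, -1/2)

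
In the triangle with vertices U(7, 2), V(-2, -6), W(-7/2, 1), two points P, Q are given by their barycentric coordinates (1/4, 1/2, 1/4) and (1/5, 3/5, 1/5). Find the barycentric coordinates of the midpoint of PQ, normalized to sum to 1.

(9/40, 11/20, 9/40)

Since both coordinate triples sum to 1, the midpoint's barycentrics are the componentwise average.
(1/4+1/5)/2 = 9/40; similarly 11/20 and 9/40.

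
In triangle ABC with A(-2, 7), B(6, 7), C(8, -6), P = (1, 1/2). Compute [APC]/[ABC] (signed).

-1/4

[ABC] = ½·((-2)·(7−(-6)) + 6·(-6−7) + 8·(7−7)) = ½·(-26 − 78 + 0) = -52.
[APC] = ½·((-2)·(1/2−(-6)) + 1·(-6−7) + 8·(7−(1/2))) = ½·(-13 − 13 + 52) = 13, so the ratio is 13/(-52) = -1/4.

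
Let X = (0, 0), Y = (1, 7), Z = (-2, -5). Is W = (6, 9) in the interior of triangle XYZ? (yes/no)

Barycentric coordinates of W: (6, -4/3, -11/3).
The three coordinates are positive, negative, negative; a point is interior exactly when all three are positive.

no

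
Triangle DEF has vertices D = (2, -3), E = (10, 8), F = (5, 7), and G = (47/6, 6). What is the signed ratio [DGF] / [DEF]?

2/3

[DEF] = ½·(2·(8−7) + 10·(7−(-3)) + 5·(-3−8)) = ½·(2 + 100 − 55) = 47/2.
[DGF] = ½·(2·(6−7) + (47/6)·(7−(-3)) + 5·(-3−6)) = ½·(-2 + 235/3 − 45) = 47/3, so the ratio is (47/3)/(47/2) = 2/3.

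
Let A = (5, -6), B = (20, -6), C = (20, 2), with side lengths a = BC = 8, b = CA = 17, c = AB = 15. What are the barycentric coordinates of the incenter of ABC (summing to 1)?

(1/5, 17/40, 3/8)

The incenter has barycentric coordinates proportional to the opposite side lengths: (8 : 17 : 15).
Normalizing by 8+17+15 = 40 gives (1/5, 17/40, 3/8).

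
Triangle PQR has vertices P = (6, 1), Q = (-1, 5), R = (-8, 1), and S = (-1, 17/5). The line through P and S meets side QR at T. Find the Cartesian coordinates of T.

(-11/4, 4)

Barycentric coordinates of S with respect to PQR: (1/5, 3/5, 1/5).
On side QR the P-coordinate is zero; dropping S's P-weight 1/5 and renormalizing the remaining 3/5 : 1/5 gives weights 3/4, 1/4 on Q, R.
T = (3/4)·(-1, 5) + (1/4)·(-8, 1) = (-11/4, 4).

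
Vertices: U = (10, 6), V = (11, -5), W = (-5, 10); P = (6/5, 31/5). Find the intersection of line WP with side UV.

(21/2, 1/2)

Barycentric coordinates of P with respect to UVW: (1/5, 1/5, 3/5).
On side UV the W-coordinate is zero; dropping P's W-weight 3/5 and renormalizing the remaining 1/5 : 1/5 gives weights 1/2, 1/2 on U, V.
Q = (1/2)·(10, 6) + (1/2)·(11, -5) = (21/2, 1/2).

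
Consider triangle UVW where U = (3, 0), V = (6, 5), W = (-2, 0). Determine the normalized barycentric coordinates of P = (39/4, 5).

Signed area of the reference triangle: [UVW] = ½·(3·(5−0) + 6·(0−0) + (-2)·(0−5)) = ½·(15 + 0 + 10) = 25/2.
[PVW] = ½·((39/4)·(5−0) + 6·(0−5) + (-2)·(5−5)) = ½·(195/4 − 30 + 0) = 75/8, so the U-coordinate is (75/8)/(25/2) = 3/4.
[UPW] = ½·(3·(5−0) + (39/4)·(0−0) + (-2)·(0−5)) = ½·(15 + 0 + 10) = 25/2, so the V-coordinate is 1.
[UVP] = ½·(3·(5−5) + 6·(5−0) + (39/4)·(0−5)) = ½·(0 + 30 − 195/4) = -75/8, so the W-coordinate is -3/4.
Check: 3/4 + 1 − 3/4 = 1.

(3/4, 1, -3/4)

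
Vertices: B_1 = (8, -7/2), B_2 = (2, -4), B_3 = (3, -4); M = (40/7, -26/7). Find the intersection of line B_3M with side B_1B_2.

Barycentric coordinates of M with respect to B_1B_2B_3: (4/7, 1/7, 2/7).
On side B_1B_2 the B_3-coordinate is zero; dropping M's B_3-weight 2/7 and renormalizing the remaining 4/7 : 1/7 gives weights 4/5, 1/5 on B_1, B_2.
N = (4/5)·(8, -7/2) + (1/5)·(2, -4) = (34/5, -18/5).

(34/5, -18/5)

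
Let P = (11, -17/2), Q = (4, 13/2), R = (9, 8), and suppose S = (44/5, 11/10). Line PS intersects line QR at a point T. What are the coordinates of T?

Barycentric coordinates of S with respect to PQR: (2/5, 1/5, 2/5).
On side QR the P-coordinate is zero; dropping S's P-weight 2/5 and renormalizing the remaining 1/5 : 2/5 gives weights 1/3, 2/3 on Q, R.
T = (1/3)·(4, 13/2) + (2/3)·(9, 8) = (22/3, 15/2).

(22/3, 15/2)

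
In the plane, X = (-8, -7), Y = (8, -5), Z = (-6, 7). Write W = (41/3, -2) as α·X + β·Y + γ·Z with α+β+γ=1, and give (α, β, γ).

(-1/2, 4/3, 1/6)

Signed area of the reference triangle: [XYZ] = ½·((-8)·(-5−7) + 8·(7−(-7)) + (-6)·(-7−(-5))) = ½·(96 + 112 + 12) = 110.
[WYZ] = ½·((41/3)·(-5−7) + 8·(7−(-2)) + (-6)·(-2−(-5))) = ½·(-164 + 72 − 18) = -55, so the X-coordinate is (-55)/110 = -1/2.
[XWZ] = ½·((-8)·(-2−7) + (41/3)·(7−(-7)) + (-6)·(-7−(-2))) = ½·(72 + 574/3 + 30) = 440/3, so the Y-coordinate is 4/3.
[XYW] = ½·((-8)·(-5−(-2)) + 8·(-2−(-7)) + (41/3)·(-7−(-5))) = ½·(24 + 40 − 82/3) = 55/3, so the Z-coordinate is 1/6.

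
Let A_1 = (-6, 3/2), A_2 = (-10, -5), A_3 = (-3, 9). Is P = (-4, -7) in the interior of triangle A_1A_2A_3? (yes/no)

no

Barycentric coordinates of P: (28/3, -27/7, -94/21).
The three coordinates are positive, negative, negative; a point is interior exactly when all three are positive.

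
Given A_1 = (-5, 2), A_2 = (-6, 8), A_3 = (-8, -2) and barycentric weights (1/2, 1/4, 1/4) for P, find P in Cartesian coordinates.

(-6, 5/2)

P = (1/2)·A_1 + (1/4)·A_2 + (1/4)·A_3.
x-coordinate: (1/2)·(-5) + (1/4)·(-6) + (1/4)·(-8) = -6.
y-coordinate: (1/2)·2 + (1/4)·8 + (1/4)·(-2) = 5/2.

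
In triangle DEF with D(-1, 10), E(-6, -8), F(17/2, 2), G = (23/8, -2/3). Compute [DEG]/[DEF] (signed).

[DEF] = ½·((-1)·(-8−2) + (-6)·(2−10) + (17/2)·(10−(-8))) = ½·(10 + 48 + 153) = 211/2.
[DEG] = ½·((-1)·(-8−(-2/3)) + (-6)·(-2/3−10) + (23/8)·(10−(-8))) = ½·(22/3 + 64 + 207/4) = 1477/24, so the ratio is (1477/24)/(211/2) = 7/12.

7/12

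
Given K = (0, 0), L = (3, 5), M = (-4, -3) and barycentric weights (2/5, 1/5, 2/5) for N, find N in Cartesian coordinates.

(-1, -1/5)

N = (2/5)·K + (1/5)·L + (2/5)·M.
x-coordinate: (2/5)·0 + (1/5)·3 + (2/5)·(-4) = -1.
y-coordinate: (2/5)·0 + (1/5)·5 + (2/5)·(-3) = -1/5.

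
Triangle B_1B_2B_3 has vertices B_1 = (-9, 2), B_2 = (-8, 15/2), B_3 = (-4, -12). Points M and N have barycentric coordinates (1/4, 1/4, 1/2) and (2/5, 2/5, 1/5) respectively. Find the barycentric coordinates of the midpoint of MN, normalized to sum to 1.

Since both coordinate triples sum to 1, the midpoint's barycentrics are the componentwise average.
(1/4+2/5)/2 = 13/40; similarly 13/40 and 7/20.

(13/40, 13/40, 7/20)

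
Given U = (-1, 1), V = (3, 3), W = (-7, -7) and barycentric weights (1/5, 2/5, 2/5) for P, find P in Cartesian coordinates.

P = (1/5)·U + (2/5)·V + (2/5)·W.
x-coordinate: (1/5)·(-1) + (2/5)·3 + (2/5)·(-7) = -9/5.
y-coordinate: (1/5)·1 + (2/5)·3 + (2/5)·(-7) = -7/5.

(-9/5, -7/5)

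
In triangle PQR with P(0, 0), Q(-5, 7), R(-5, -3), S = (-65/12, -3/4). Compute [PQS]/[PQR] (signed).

[PQR] = ½·(0·(7−(-3)) + (-5)·(-3−0) + (-5)·(0−7)) = ½·(0 + 15 + 35) = 25.
[PQS] = ½·(0·(7−(-3/4)) + (-5)·(-3/4−0) + (-65/12)·(0−7)) = ½·(0 + 15/4 + 455/12) = 125/6, so the ratio is (125/6)/25 = 5/6.

5/6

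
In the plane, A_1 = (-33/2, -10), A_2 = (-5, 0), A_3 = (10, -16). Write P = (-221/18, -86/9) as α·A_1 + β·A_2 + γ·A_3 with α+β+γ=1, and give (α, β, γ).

(7/9, 1/9, 1/9)

Signed area of the reference triangle: [A_1A_2A_3] = ½·((-33/2)·(0−(-16)) + (-5)·(-16−(-10)) + 10·(-10−0)) = ½·(-264 + 30 − 100) = -167.
[PA_2A_3] = ½·((-221/18)·(0−(-16)) + (-5)·(-16−(-86/9)) + 10·(-86/9−0)) = ½·(-1768/9 + 290/9 − 860/9) = -1169/9, so the A_1-coordinate is (-1169/9)/(-167) = 7/9.
[A_1PA_3] = ½·((-33/2)·(-86/9−(-16)) + (-221/18)·(-16−(-10)) + 10·(-10−(-86/9))) = ½·(-319/3 + 221/3 − 40/9) = -167/9, so the A_2-coordinate is 1/9.
[A_1A_2P] = ½·((-33/2)·(0−(-86/9)) + (-5)·(-86/9−(-10)) + (-221/18)·(-10−0)) = ½·(-473/3 − 20/9 + 1105/9) = -167/9, so the A_3-coordinate is 1/9.
Check: 7/9 + 1/9 + 1/9 = 1.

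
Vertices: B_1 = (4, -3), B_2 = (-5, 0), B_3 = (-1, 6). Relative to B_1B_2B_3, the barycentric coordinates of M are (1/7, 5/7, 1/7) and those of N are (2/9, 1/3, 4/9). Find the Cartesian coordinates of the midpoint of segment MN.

(-275/126, 17/14)

Barycentric coordinates of the midpoint are the average: (23/126, 11/21, 37/126).
Converting: (23/126)·B_1 + (11/21)·B_2 + (37/126)·B_3 = (-275/126, 17/14).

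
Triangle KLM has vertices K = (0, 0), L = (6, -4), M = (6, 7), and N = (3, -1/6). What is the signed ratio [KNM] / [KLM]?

1/3

[KLM] = ½·(0·(-4−7) + 6·(7−0) + 6·(0−(-4))) = ½·(0 + 42 + 24) = 33.
[KNM] = ½·(0·(-1/6−7) + 3·(7−0) + 6·(0−(-1/6))) = ½·(0 + 21 + 1) = 11, so the ratio is 11/33 = 1/3.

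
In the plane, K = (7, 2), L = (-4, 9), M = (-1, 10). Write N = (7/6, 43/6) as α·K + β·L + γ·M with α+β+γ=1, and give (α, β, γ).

Signed area of the reference triangle: [KLM] = ½·(7·(9−10) + (-4)·(10−2) + (-1)·(2−9)) = ½·(-7 − 32 + 7) = -16.
[NLM] = ½·((7/6)·(9−10) + (-4)·(10−(43/6)) + (-1)·(43/6−9)) = ½·(-7/6 − 34/3 + 11/6) = -16/3, so the K-coordinate is (-16/3)/(-16) = 1/3.
[KNM] = ½·(7·(43/6−10) + (7/6)·(10−2) + (-1)·(2−(43/6))) = ½·(-119/6 + 28/3 + 31/6) = -8/3, so the L-coordinate is 1/6.
[KLN] = ½·(7·(9−(43/6)) + (-4)·(43/6−2) + (7/6)·(2−9)) = ½·(77/6 − 62/3 − 49/6) = -8, so the M-coordinate is 1/2.

(1/3, 1/6, 1/2)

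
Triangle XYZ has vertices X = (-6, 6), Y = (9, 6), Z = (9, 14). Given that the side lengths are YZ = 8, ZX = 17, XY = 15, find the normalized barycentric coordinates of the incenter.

The incenter has barycentric coordinates proportional to the opposite side lengths: (8 : 17 : 15).
Normalizing by 8+17+15 = 40 gives (1/5, 17/40, 3/8).

(1/5, 17/40, 3/8)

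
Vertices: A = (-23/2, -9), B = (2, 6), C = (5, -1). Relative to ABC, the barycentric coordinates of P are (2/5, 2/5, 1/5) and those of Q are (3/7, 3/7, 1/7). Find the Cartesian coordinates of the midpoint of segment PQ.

(-431/140, -99/70)

Barycentric coordinates of the midpoint are the average: (29/70, 29/70, 6/35).
Converting: (29/70)·A + (29/70)·B + (6/35)·C = (-431/140, -99/70).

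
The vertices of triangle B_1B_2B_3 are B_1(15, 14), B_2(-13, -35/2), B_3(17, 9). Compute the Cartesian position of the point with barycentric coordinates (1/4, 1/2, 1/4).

(3/2, -3)

M = (1/4)·B_1 + (1/2)·B_2 + (1/4)·B_3.
x-coordinate: (1/4)·15 + (1/2)·(-13) + (1/4)·17 = 3/2.
y-coordinate: (1/4)·14 + (1/2)·(-35/2) + (1/4)·9 = -3.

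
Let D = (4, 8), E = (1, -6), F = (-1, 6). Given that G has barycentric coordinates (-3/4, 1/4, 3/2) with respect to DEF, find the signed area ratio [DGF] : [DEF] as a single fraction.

The signed ratio [DGF]/[DEF] equals the barycentric coordinate of G at vertex E, which is 1/4.

1/4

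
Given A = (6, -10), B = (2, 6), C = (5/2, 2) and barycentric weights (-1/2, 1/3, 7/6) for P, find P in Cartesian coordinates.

(7/12, 28/3)

P = (-1/2)·A + (1/3)·B + (7/6)·C.
x-coordinate: (-1/2)·6 + (1/3)·2 + (7/6)·(5/2) = 7/12.
y-coordinate: (-1/2)·(-10) + (1/3)·6 + (7/6)·2 = 28/3.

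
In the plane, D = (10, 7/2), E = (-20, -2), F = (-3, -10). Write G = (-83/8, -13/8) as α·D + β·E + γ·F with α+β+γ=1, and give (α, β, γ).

Signed area of the reference triangle: [DEF] = ½·(10·(-2−(-10)) + (-20)·(-10−(7/2)) + (-3)·(7/2−(-2))) = ½·(80 + 270 − 33/2) = 667/4.
[GEF] = ½·((-83/8)·(-2−(-10)) + (-20)·(-10−(-13/8)) + (-3)·(-13/8−(-2))) = ½·(-83 + 335/2 − 9/8) = 667/16, so the D-coordinate is (667/16)/(667/4) = 1/4.
[DGF] = ½·(10·(-13/8−(-10)) + (-83/8)·(-10−(7/2)) + (-3)·(7/2−(-13/8))) = ½·(335/4 + 2241/16 − 123/8) = 3335/32, so the E-coordinate is 5/8.
[DEG] = ½·(10·(-2−(-13/8)) + (-20)·(-13/8−(7/2)) + (-83/8)·(7/2−(-2))) = ½·(-15/4 + 205/2 − 913/16) = 667/32, so the F-coordinate is 1/8.

(1/4, 5/8, 1/8)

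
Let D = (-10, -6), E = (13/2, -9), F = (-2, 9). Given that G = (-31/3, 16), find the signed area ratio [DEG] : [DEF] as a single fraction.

[DEF] = ½·((-10)·(-9−9) + (13/2)·(9−(-6)) + (-2)·(-6−(-9))) = ½·(180 + 195/2 − 6) = 543/4.
[DEG] = ½·((-10)·(-9−16) + (13/2)·(16−(-6)) + (-31/3)·(-6−(-9))) = ½·(250 + 143 − 31) = 181, so the ratio is 181/(543/4) = 4/3.

4/3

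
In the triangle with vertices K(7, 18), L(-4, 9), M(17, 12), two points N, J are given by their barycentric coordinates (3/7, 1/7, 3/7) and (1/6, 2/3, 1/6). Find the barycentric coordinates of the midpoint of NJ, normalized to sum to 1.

Since both coordinate triples sum to 1, the midpoint's barycentrics are the componentwise average.
(3/7+1/6)/2 = 25/84; similarly 17/42 and 25/84.

(25/84, 17/42, 25/84)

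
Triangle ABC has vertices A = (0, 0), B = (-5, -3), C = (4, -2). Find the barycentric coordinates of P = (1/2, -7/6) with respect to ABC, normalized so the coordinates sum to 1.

Signed area of the reference triangle: [ABC] = ½·(0·(-3−(-2)) + (-5)·(-2−0) + 4·(0−(-3))) = ½·(0 + 10 + 12) = 11.
[PBC] = ½·((1/2)·(-3−(-2)) + (-5)·(-2−(-7/6)) + 4·(-7/6−(-3))) = ½·(-1/2 + 25/6 + 22/3) = 11/2, so the A-coordinate is (11/2)/11 = 1/2.
[APC] = ½·(0·(-7/6−(-2)) + (1/2)·(-2−0) + 4·(0−(-7/6))) = ½·(0 − 1 + 14/3) = 11/6, so the B-coordinate is 1/6.
[ABP] = ½·(0·(-3−(-7/6)) + (-5)·(-7/6−0) + (1/2)·(0−(-3))) = ½·(0 + 35/6 + 3/2) = 11/3, so the C-coordinate is 1/3.
Check: 1/2 + 1/6 + 1/3 = 1.

(1/2, 1/6, 1/3)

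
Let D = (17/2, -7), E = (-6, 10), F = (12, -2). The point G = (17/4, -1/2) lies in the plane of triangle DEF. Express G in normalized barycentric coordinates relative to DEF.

(1/2, 1/3, 1/6)

Signed area of the reference triangle: [DEF] = ½·((17/2)·(10−(-2)) + (-6)·(-2−(-7)) + 12·(-7−10)) = ½·(102 − 30 − 204) = -66.
[GEF] = ½·((17/4)·(10−(-2)) + (-6)·(-2−(-1/2)) + 12·(-1/2−10)) = ½·(51 + 9 − 126) = -33, so the D-coordinate is (-33)/(-66) = 1/2.
[DGF] = ½·((17/2)·(-1/2−(-2)) + (17/4)·(-2−(-7)) + 12·(-7−(-1/2))) = ½·(51/4 + 85/4 − 78) = -22, so the E-coordinate is 1/3.
[DEG] = ½·((17/2)·(10−(-1/2)) + (-6)·(-1/2−(-7)) + (17/4)·(-7−10)) = ½·(357/4 − 39 − 289/4) = -11, so the F-coordinate is 1/6.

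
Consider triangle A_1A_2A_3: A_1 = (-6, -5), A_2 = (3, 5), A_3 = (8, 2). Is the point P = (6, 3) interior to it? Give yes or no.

yes

Barycentric coordinates of P: (1/77, 4/11, 48/77).
The three coordinates are positive, positive, positive; a point is interior exactly when all three are positive.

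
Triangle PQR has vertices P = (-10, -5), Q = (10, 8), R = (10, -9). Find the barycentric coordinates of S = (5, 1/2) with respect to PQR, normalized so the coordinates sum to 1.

Signed area of the reference triangle: [PQR] = ½·((-10)·(8−(-9)) + 10·(-9−(-5)) + 10·(-5−8)) = ½·(-170 − 40 − 130) = -170.
[SQR] = ½·(5·(8−(-9)) + 10·(-9−(1/2)) + 10·(1/2−8)) = ½·(85 − 95 − 75) = -85/2, so the P-coordinate is (-85/2)/(-170) = 1/4.
[PSR] = ½·((-10)·(1/2−(-9)) + 5·(-9−(-5)) + 10·(-5−(1/2))) = ½·(-95 − 20 − 55) = -85, so the Q-coordinate is 1/2.
[PQS] = ½·((-10)·(8−(1/2)) + 10·(1/2−(-5)) + 5·(-5−8)) = ½·(-75 + 55 − 65) = -85/2, so the R-coordinate is 1/4.
Check: 1/4 + 1/2 + 1/4 = 1.

(1/4, 1/2, 1/4)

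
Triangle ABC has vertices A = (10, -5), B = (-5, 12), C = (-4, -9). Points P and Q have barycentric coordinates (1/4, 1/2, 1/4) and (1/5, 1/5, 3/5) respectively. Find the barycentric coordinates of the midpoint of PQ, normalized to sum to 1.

Since both coordinate triples sum to 1, the midpoint's barycentrics are the componentwise average.
(1/4+1/5)/2 = 9/40; similarly 7/20 and 17/40.

(9/40, 7/20, 17/40)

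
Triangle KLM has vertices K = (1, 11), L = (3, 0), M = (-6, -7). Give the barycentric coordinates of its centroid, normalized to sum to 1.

The centroid is the average of the vertices, so each weight is 1/3.

(1/3, 1/3, 1/3)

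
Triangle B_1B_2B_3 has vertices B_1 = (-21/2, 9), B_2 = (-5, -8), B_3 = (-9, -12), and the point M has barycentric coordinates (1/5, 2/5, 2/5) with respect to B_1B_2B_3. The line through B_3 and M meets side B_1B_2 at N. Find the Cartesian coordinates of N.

(-41/6, -7/3)

Line B_3M meets B_1B_2 where the B_3-coordinate vanishes; zeroing M's B_3-weight and renormalizing leaves B_1, B_2-weights 1/5 : 2/5 → (1/3, 2/3).
So N = (1/3)·B_1 + (2/3)·B_2 = (-41/6, -7/3).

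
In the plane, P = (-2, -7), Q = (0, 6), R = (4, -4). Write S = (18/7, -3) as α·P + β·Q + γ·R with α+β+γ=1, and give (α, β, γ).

(1/7, 1/7, 5/7)

Signed area of the reference triangle: [PQR] = ½·((-2)·(6−(-4)) + 0·(-4−(-7)) + 4·(-7−6)) = ½·(-20 + 0 − 52) = -36.
[SQR] = ½·((18/7)·(6−(-4)) + 0·(-4−(-3)) + 4·(-3−6)) = ½·(180/7 + 0 − 36) = -36/7, so the P-coordinate is (-36/7)/(-36) = 1/7.
[PSR] = ½·((-2)·(-3−(-4)) + (18/7)·(-4−(-7)) + 4·(-7−(-3))) = ½·(-2 + 54/7 − 16) = -36/7, so the Q-coordinate is 1/7.
[PQS] = ½·((-2)·(6−(-3)) + 0·(-3−(-7)) + (18/7)·(-7−6)) = ½·(-18 + 0 − 234/7) = -180/7, so the R-coordinate is 5/7.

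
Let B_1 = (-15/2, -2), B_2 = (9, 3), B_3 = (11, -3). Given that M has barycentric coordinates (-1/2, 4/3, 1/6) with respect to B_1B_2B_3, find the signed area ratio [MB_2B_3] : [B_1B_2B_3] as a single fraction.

-1/2

The signed ratio [MB_2B_3]/[B_1B_2B_3] equals the barycentric coordinate of M at vertex B_1, which is -1/2.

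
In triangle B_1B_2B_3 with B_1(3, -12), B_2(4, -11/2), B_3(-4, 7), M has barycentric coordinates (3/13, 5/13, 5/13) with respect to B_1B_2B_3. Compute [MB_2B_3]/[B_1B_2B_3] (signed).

The signed ratio [MB_2B_3]/[B_1B_2B_3] equals the barycentric coordinate of M at vertex B_1, which is 3/13.

3/13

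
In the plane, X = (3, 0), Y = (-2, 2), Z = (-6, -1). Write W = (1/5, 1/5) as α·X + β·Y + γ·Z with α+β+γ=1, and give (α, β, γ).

Signed area of the reference triangle: [XYZ] = ½·(3·(2−(-1)) + (-2)·(-1−0) + (-6)·(0−2)) = ½·(9 + 2 + 12) = 23/2.
[WYZ] = ½·((1/5)·(2−(-1)) + (-2)·(-1−(1/5)) + (-6)·(1/5−2)) = ½·(3/5 + 12/5 + 54/5) = 69/10, so the X-coordinate is (69/10)/(23/2) = 3/5.
[XWZ] = ½·(3·(1/5−(-1)) + (1/5)·(-1−0) + (-6)·(0−(1/5))) = ½·(18/5 − 1/5 + 6/5) = 23/10, so the Y-coordinate is 1/5.
[XYW] = ½·(3·(2−(1/5)) + (-2)·(1/5−0) + (1/5)·(0−2)) = ½·(27/5 − 2/5 − 2/5) = 23/10, so the Z-coordinate is 1/5.

(3/5, 1/5, 1/5)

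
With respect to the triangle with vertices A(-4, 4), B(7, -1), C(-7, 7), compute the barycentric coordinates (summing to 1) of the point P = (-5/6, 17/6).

Signed area of the reference triangle: [ABC] = ½·((-4)·(-1−7) + 7·(7−4) + (-7)·(4−(-1))) = ½·(32 + 21 − 35) = 9.
[PBC] = ½·((-5/6)·(-1−7) + 7·(7−(17/6)) + (-7)·(17/6−(-1))) = ½·(20/3 + 175/6 − 161/6) = 9/2, so the A-coordinate is (9/2)/9 = 1/2.
[APC] = ½·((-4)·(17/6−7) + (-5/6)·(7−4) + (-7)·(4−(17/6))) = ½·(50/3 − 5/2 − 49/6) = 3, so the B-coordinate is 1/3.
[ABP] = ½·((-4)·(-1−(17/6)) + 7·(17/6−4) + (-5/6)·(4−(-1))) = ½·(46/3 − 49/6 − 25/6) = 3/2, so the C-coordinate is 1/6.

(1/2, 1/3, 1/6)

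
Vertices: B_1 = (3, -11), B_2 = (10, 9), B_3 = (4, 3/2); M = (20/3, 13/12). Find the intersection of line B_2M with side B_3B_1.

(10/3, -41/6)

Barycentric coordinates of M with respect to B_1B_2B_3: (1/3, 1/2, 1/6).
On side B_3B_1 the B_2-coordinate is zero; dropping M's B_2-weight 1/2 and renormalizing the remaining 1/6 : 1/3 gives weights 1/3, 2/3 on B_3, B_1.
N = (1/3)·(4, 3/2) + (2/3)·(3, -11) = (10/3, -41/6).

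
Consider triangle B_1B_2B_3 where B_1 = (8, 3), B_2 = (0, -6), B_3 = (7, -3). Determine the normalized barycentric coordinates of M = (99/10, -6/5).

(1/10, -2/5, 13/10)

Signed area of the reference triangle: [B_1B_2B_3] = ½·(8·(-6−(-3)) + 0·(-3−3) + 7·(3−(-6))) = ½·(-24 + 0 + 63) = 39/2.
[MB_2B_3] = ½·((99/10)·(-6−(-3)) + 0·(-3−(-6/5)) + 7·(-6/5−(-6))) = ½·(-297/10 + 0 + 168/5) = 39/20, so the B_1-coordinate is (39/20)/(39/2) = 1/10.
[B_1MB_3] = ½·(8·(-6/5−(-3)) + (99/10)·(-3−3) + 7·(3−(-6/5))) = ½·(72/5 − 297/5 + 147/5) = -39/5, so the B_2-coordinate is -2/5.
[B_1B_2M] = ½·(8·(-6−(-6/5)) + 0·(-6/5−3) + (99/10)·(3−(-6))) = ½·(-192/5 + 0 + 891/10) = 507/20, so the B_3-coordinate is 13/10.
Check: 1/10 − 2/5 + 13/10 = 1.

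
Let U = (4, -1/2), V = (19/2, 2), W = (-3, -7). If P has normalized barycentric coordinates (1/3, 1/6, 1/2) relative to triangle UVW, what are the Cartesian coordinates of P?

P = (1/3)·U + (1/6)·V + (1/2)·W.
x-coordinate: (1/3)·4 + (1/6)·(19/2) + (1/2)·(-3) = 17/12.
y-coordinate: (1/3)·(-1/2) + (1/6)·2 + (1/2)·(-7) = -10/3.

(17/12, -10/3)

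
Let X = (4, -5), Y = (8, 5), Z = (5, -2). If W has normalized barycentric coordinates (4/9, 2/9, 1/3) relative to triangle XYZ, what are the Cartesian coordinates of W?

(47/9, -16/9)

W = (4/9)·X + (2/9)·Y + (1/3)·Z.
x-coordinate: (4/9)·4 + (2/9)·8 + (1/3)·5 = 47/9.
y-coordinate: (4/9)·(-5) + (2/9)·5 + (1/3)·(-2) = -16/9.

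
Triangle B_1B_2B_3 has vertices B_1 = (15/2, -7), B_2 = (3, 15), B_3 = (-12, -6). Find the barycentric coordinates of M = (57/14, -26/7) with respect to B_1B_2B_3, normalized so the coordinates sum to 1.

Signed area of the reference triangle: [B_1B_2B_3] = ½·((15/2)·(15−(-6)) + 3·(-6−(-7)) + (-12)·(-7−15)) = ½·(315/2 + 3 + 264) = 849/4.
[MB_2B_3] = ½·((57/14)·(15−(-6)) + 3·(-6−(-26/7)) + (-12)·(-26/7−15)) = ½·(171/2 − 48/7 + 1572/7) = 4245/28, so the B_1-coordinate is (4245/28)/(849/4) = 5/7.
[B_1MB_3] = ½·((15/2)·(-26/7−(-6)) + (57/14)·(-6−(-7)) + (-12)·(-7−(-26/7))) = ½·(120/7 + 57/14 + 276/7) = 849/28, so the B_2-coordinate is 1/7.
[B_1B_2M] = ½·((15/2)·(15−(-26/7)) + 3·(-26/7−(-7)) + (57/14)·(-7−15)) = ½·(1965/14 + 69/7 − 627/7) = 849/28, so the B_3-coordinate is 1/7.

(5/7, 1/7, 1/7)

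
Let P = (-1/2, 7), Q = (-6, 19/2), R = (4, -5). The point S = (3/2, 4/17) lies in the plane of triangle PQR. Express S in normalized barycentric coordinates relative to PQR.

(5/17, 2/17, 10/17)

Signed area of the reference triangle: [PQR] = ½·((-1/2)·(19/2−(-5)) + (-6)·(-5−7) + 4·(7−(19/2))) = ½·(-29/4 + 72 − 10) = 219/8.
[SQR] = ½·((3/2)·(19/2−(-5)) + (-6)·(-5−(4/17)) + 4·(4/17−(19/2))) = ½·(87/4 + 534/17 − 630/17) = 1095/136, so the P-coordinate is (1095/136)/(219/8) = 5/17.
[PSR] = ½·((-1/2)·(4/17−(-5)) + (3/2)·(-5−7) + 4·(7−(4/17))) = ½·(-89/34 − 18 + 460/17) = 219/68, so the Q-coordinate is 2/17.
[PQS] = ½·((-1/2)·(19/2−(4/17)) + (-6)·(4/17−7) + (3/2)·(7−(19/2))) = ½·(-315/68 + 690/17 − 15/4) = 1095/68, so the R-coordinate is 10/17.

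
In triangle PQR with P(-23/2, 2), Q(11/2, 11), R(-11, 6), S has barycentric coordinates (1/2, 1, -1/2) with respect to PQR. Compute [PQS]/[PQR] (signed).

The signed ratio [PQS]/[PQR] equals the barycentric coordinate of S at vertex R, which is -1/2.

-1/2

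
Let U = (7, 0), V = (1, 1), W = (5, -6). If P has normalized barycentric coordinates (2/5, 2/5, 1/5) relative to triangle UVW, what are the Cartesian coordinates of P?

(21/5, -4/5)

P = (2/5)·U + (2/5)·V + (1/5)·W.
x-coordinate: (2/5)·7 + (2/5)·1 + (1/5)·5 = 21/5.
y-coordinate: (2/5)·0 + (2/5)·1 + (1/5)·(-6) = -4/5.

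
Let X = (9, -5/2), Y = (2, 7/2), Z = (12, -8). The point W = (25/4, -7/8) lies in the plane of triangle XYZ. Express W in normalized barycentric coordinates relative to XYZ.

Signed area of the reference triangle: [XYZ] = ½·(9·(7/2−(-8)) + 2·(-8−(-5/2)) + 12·(-5/2−(7/2))) = ½·(207/2 − 11 − 72) = 41/4.
[WYZ] = ½·((25/4)·(7/2−(-8)) + 2·(-8−(-7/8)) + 12·(-7/8−(7/2))) = ½·(575/8 − 57/4 − 105/2) = 41/16, so the X-coordinate is (41/16)/(41/4) = 1/4.
[XWZ] = ½·(9·(-7/8−(-8)) + (25/4)·(-8−(-5/2)) + 12·(-5/2−(-7/8))) = ½·(513/8 − 275/8 − 39/2) = 41/8, so the Y-coordinate is 1/2.
[XYW] = ½·(9·(7/2−(-7/8)) + 2·(-7/8−(-5/2)) + (25/4)·(-5/2−(7/2))) = ½·(315/8 + 13/4 − 75/2) = 41/16, so the Z-coordinate is 1/4.

(1/4, 1/2, 1/4)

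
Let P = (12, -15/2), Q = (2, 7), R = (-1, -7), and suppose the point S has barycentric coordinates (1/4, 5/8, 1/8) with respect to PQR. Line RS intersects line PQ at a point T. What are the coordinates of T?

(34/7, 20/7)

Line RS meets PQ where the R-coordinate vanishes; zeroing S's R-weight and renormalizing leaves P, Q-weights 1/4 : 5/8 → (2/7, 5/7).
So T = (2/7)·P + (5/7)·Q = (34/7, 20/7).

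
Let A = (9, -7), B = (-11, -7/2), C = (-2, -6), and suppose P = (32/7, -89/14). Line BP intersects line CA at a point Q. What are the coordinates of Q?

(43/6, -41/6)

Barycentric coordinates of P with respect to ABC: (5/7, 1/7, 1/7).
On side CA the B-coordinate is zero; dropping P's B-weight 1/7 and renormalizing the remaining 1/7 : 5/7 gives weights 1/6, 5/6 on C, A.
Q = (1/6)·(-2, -6) + (5/6)·(9, -7) = (43/6, -41/6).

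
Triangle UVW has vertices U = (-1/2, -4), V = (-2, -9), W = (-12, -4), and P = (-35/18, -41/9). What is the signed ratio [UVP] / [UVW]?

1/9

[UVW] = ½·((-1/2)·(-9−(-4)) + (-2)·(-4−(-4)) + (-12)·(-4−(-9))) = ½·(5/2 + 0 − 60) = -115/4.
[UVP] = ½·((-1/2)·(-9−(-41/9)) + (-2)·(-41/9−(-4)) + (-35/18)·(-4−(-9))) = ½·(20/9 + 10/9 − 175/18) = -115/36, so the ratio is (-115/36)/(-115/4) = 1/9.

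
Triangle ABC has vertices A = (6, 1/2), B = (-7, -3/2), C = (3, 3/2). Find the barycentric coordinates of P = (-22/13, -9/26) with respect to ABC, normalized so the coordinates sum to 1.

(3/13, 7/13, 3/13)

Signed area of the reference triangle: [ABC] = ½·(6·(-3/2−(3/2)) + (-7)·(3/2−(1/2)) + 3·(1/2−(-3/2))) = ½·(-18 − 7 + 6) = -19/2.
[PBC] = ½·((-22/13)·(-3/2−(3/2)) + (-7)·(3/2−(-9/26)) + 3·(-9/26−(-3/2))) = ½·(66/13 − 168/13 + 45/13) = -57/26, so the A-coordinate is (-57/26)/(-19/2) = 3/13.
[APC] = ½·(6·(-9/26−(3/2)) + (-22/13)·(3/2−(1/2)) + 3·(1/2−(-9/26))) = ½·(-144/13 − 22/13 + 33/13) = -133/26, so the B-coordinate is 7/13.
[ABP] = ½·(6·(-3/2−(-9/26)) + (-7)·(-9/26−(1/2)) + (-22/13)·(1/2−(-3/2))) = ½·(-90/13 + 77/13 − 44/13) = -57/26, so the C-coordinate is 3/13.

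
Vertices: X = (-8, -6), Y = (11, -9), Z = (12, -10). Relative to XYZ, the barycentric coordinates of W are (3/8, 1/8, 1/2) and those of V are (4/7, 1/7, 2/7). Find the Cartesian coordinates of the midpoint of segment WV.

Barycentric coordinates of the midpoint are the average: (53/112, 15/112, 11/28).
Converting: (53/112)·X + (15/112)·Y + (11/28)·Z = (269/112, -893/112).

(269/112, -893/112)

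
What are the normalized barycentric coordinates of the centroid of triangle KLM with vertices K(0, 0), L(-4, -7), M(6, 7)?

(1/3, 1/3, 1/3)

The centroid is the average of the vertices, so each weight is 1/3.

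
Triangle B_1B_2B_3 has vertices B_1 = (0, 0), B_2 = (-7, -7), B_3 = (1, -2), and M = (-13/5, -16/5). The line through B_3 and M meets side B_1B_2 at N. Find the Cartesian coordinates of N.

(-7/2, -7/2)

Barycentric coordinates of M with respect to B_1B_2B_3: (2/5, 2/5, 1/5).
On side B_1B_2 the B_3-coordinate is zero; dropping M's B_3-weight 1/5 and renormalizing the remaining 2/5 : 2/5 gives weights 1/2, 1/2 on B_1, B_2.
N = (1/2)·(0, 0) + (1/2)·(-7, -7) = (-7/2, -7/2).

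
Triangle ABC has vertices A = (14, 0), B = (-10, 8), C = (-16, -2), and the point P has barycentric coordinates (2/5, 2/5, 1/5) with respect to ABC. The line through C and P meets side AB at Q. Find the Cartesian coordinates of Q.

Line CP meets AB where the C-coordinate vanishes; zeroing P's C-weight and renormalizing leaves A, B-weights 2/5 : 2/5 → (1/2, 1/2).
So Q = (1/2)·A + (1/2)·B = (2, 4).

(2, 4)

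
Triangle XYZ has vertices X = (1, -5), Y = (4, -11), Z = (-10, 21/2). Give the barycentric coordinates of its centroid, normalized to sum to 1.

(1/3, 1/3, 1/3)

The centroid is the average of the vertices, so each weight is 1/3.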